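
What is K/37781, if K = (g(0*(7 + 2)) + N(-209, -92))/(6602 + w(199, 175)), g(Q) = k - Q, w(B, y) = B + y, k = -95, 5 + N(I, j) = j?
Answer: -3/4118129 ≈ -7.2849e-7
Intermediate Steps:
N(I, j) = -5 + j
g(Q) = -95 - Q
K = -3/109 (K = ((-95 - 0*(7 + 2)) + (-5 - 92))/(6602 + (199 + 175)) = ((-95 - 0*9) - 97)/(6602 + 374) = ((-95 - 1*0) - 97)/6976 = ((-95 + 0) - 97)*(1/6976) = (-95 - 97)*(1/6976) = -192*1/6976 = -3/109 ≈ -0.027523)
K/37781 = -3/109/37781 = -3/109*1/37781 = -3/4118129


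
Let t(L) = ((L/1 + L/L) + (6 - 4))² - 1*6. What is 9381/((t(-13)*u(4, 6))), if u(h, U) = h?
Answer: 9381/376 ≈ 24.949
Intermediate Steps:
t(L) = -6 + (3 + L)² (t(L) = ((L*1 + 1) + 2)² - 6 = ((L + 1) + 2)² - 6 = ((1 + L) + 2)² - 6 = (3 + L)² - 6 = -6 + (3 + L)²)
9381/((t(-13)*u(4, 6))) = 9381/(((-6 + (3 - 13)²)*4)) = 9381/(((-6 + (-10)²)*4)) = 9381/(((-6 + 100)*4)) = 9381/((94*4)) = 9381/376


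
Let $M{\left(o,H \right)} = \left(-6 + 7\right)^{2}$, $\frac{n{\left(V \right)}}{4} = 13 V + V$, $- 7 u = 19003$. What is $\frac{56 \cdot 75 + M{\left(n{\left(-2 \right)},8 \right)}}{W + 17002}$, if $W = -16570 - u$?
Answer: $\frac{29407}{22027} \approx 1.335$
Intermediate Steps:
$u = - \frac{19003}{7}$ ($u = \left(- \frac{1}{7}\right) 19003 = - \frac{19003}{7} \approx -2714.7$)
$n{\left(V \right)} = 56 V$ ($n{\left(V \right)} = 4 \left(13 V + V\right) = 4 \cdot 14 V = 56 V$)
$W = - \frac{96987}{7}$ ($W = -16570 - - \frac{19003}{7} = -16570 + \frac{19003}{7} = - \frac{96987}{7} \approx -13855.0$)
$M{\left(o,H \right)} = 1$ ($M{\left(o,H \right)} = 1^{2} = 1$)
$\frac{56 \cdot 75 + M{\left(n{\left(-2 \right)},8 \right)}}{W + 17002} = \frac{56 \cdot 75 + 1}{- \frac{96987}{7} + 17002} = \frac{4200 + 1}{\frac{22027}{7}} = 4201 \cdot \frac{7}{22027} = \frac{29407}{22027}$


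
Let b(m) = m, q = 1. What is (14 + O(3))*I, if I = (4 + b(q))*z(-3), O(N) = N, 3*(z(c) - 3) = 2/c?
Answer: 2125/9 ≈ 236.11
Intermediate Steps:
z(c) = 3 + 2/(3*c) (z(c) = 3 + (2/c)/3 = 3 + 2/(3*c))
I = 125/9 (I = (4 + 1)*(3 + (⅔)/(-3)) = 5*(3 + (⅔)*(-⅓)) = 5*(3 - 2/9) = 5*(25/9) = 125/9 ≈ 13.889)
(14 + O(3))*I = (14 + 3)*(125/9) = 17*(125/9) = 2125/9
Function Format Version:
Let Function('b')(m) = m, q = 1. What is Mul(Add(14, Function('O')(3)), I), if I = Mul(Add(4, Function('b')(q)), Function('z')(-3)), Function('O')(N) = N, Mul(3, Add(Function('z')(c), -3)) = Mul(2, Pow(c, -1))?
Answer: Rational(2125, 9) ≈ 236.11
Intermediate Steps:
Function('z')(c) = Add(3, Mul(Rational(2, 3), Pow(c, -1))) (Function('z')(c) = Add(3, Mul(Rational(1, 3), Mul(2, Pow(c, -1)))) = Add(3, Mul(Rational(2, 3), Pow(c, -1))))
I = Rational(125, 9) (I = Mul(Add(4, 1), Add(3, Mul(Rational(2, 3), Pow(-3, -1)))) = Mul(5, Add(3, Mul(Rational(2, 3), Rational(-1, 3)))) = Mul(5, Add(3, Rational(-2, 9))) = Mul(5, Rational(25, 9)) = Rational(125, 9) ≈ 13.889)
Mul(Add(14, Function('O')(3)), I) = Mul(Add(14, 3), Rational(125, 9)) = Mul(17, Rational(125, 9)) = Rational(2125, 9)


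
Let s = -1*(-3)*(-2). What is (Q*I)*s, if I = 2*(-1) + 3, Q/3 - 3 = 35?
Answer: -684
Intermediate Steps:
Q = 114 (Q = 9 + 3*35 = 9 + 105 = 114)
I = 1 (I = -2 + 3 = 1)
s = -6 (s = 3*(-2) = -6)
(Q*I)*s = (114*1)*(-6) = 114*(-6) = -684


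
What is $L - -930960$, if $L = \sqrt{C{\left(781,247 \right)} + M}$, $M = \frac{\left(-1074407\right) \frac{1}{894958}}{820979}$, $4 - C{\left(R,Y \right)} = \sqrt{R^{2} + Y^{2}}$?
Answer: $930960 + \frac{\sqrt{2159380813840721185711722 - 539845400813093129149924 \sqrt{670970}}}{734741723882} \approx 9.3096 \cdot 10^{5} + 28.55 i$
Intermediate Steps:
$C{\left(R,Y \right)} = 4 - \sqrt{R^{2} + Y^{2}}$
$M = - \frac{1074407}{734741723882}$ ($M = \left(-1074407\right) \frac{1}{894958} \cdot \frac{1}{820979} = \left(- \frac{1074407}{894958}\right) \frac{1}{820979} = - \frac{1074407}{734741723882} \approx -1.4623 \cdot 10^{-6}$)
$L = \sqrt{\frac{2938965821121}{734741723882} - \sqrt{670970}}$ ($L = \sqrt{\left(4 - \sqrt{781^{2} + 247^{2}}\right) - \frac{1074407}{734741723882}} = \sqrt{\left(4 - \sqrt{609961 + 61009}\right) - \frac{1074407}{734741723882}} = \sqrt{\left(4 - \sqrt{670970}\right) - \frac{1074407}{734741723882}} = \sqrt{\frac{2938965821121}{734741723882} - \sqrt{670970}} \approx 28.55 i$)
$L - -930960 = \frac{\sqrt{2159380813840721185711722 - 539845400813093129149924 \sqrt{670970}}}{734741723882} - -930960 = \frac{\sqrt{2159380813840721185711722 - 539845400813093129149924 \sqrt{670970}}}{734741723882} + \left(-1015455 + 1946415\right) = \frac{\sqrt{2159380813840721185711722 - 539845400813093129149924 \sqrt{670970}}}{734741723882} + 930960 = 930960 + \frac{\sqrt{2159380813840721185711722 - 539845400813093129149924 \sqrt{670970}}}{734741723882}$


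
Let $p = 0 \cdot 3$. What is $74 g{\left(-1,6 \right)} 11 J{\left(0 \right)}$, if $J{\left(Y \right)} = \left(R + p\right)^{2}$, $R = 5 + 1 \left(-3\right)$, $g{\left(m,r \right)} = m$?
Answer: $-3256$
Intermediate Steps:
$p = 0$
$R = 2$ ($R = 5 - 3 = 2$)
$J{\left(Y \right)} = 4$ ($J{\left(Y \right)} = \left(2 + 0\right)^{2} = 2^{2} = 4$)
$74 g{\left(-1,6 \right)} 11 J{\left(0 \right)} = 74 \left(-1\right) 11 \cdot 4 = 74 \left(\left(-11\right) 4\right) = 74 \left(-44\right) = -3256$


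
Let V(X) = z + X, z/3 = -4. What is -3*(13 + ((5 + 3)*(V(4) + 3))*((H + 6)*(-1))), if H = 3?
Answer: -1119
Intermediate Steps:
z = -12 (z = 3*(-4) = -12)
V(X) = -12 + X
-3*(13 + ((5 + 3)*(V(4) + 3))*((H + 6)*(-1))) = -3*(13 + ((5 + 3)*((-12 + 4) + 3))*((3 + 6)*(-1))) = -3*(13 + (8*(-8 + 3))*(9*(-1))) = -3*(13 + (8*(-5))*(-9)) = -3*(13 - 40*(-9)) = -3*(13 + 360) = -3*373 = -1119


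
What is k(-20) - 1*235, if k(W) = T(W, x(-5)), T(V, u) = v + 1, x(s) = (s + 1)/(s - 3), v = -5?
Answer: -239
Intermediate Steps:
x(s) = (1 + s)/(-3 + s)
T(V, u) = -4 (T(V, u) = -5 + 1 = -4)
k(W) = -4
k(-20) - 1*235 = -4 - 1*235 = -4 - 235 = -239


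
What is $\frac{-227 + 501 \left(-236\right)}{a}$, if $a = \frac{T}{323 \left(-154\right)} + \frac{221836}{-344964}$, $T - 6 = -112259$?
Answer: $- \frac{1573320607782}{21430865} \approx -73414.0$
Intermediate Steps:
$T = -112253$ ($T = 6 - 112259 = -112253$)
$a = \frac{21430865}{13281114}$ ($a = - \frac{112253}{323 \left(-154\right)} + \frac{221836}{-344964} = - \frac{112253}{-49742} + 221836 \left(- \frac{1}{344964}\right) = \left(-112253\right) \left(- \frac{1}{49742}\right) - \frac{55459}{86241} = \frac{112253}{49742} - \frac{55459}{86241} = \frac{21430865}{13281114} \approx 1.6136$)
$\frac{-227 + 501 \left(-236\right)}{a} = \frac{-227 + 501 \left(-236\right)}{\frac{21430865}{13281114}} = \left(-227 - 118236\right) \frac{13281114}{21430865} = \left(-118463\right) \frac{13281114}{21430865} = - \frac{1573320607782}{21430865}$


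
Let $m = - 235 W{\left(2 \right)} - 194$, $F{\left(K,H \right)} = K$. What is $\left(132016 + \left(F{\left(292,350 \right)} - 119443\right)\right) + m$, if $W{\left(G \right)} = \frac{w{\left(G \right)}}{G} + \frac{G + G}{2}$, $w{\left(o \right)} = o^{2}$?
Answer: $11731$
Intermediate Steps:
$W{\left(G \right)} = 2 G$ ($W{\left(G \right)} = \frac{G^{2}}{G} + \frac{G + G}{2} = G + 2 G \frac{1}{2} = G + G = 2 G$)
$m = -1134$ ($m = - 235 \cdot 2 \cdot 2 - 194 = \left(-235\right) 4 - 194 = -940 - 194 = -1134$)
$\left(132016 + \left(F{\left(292,350 \right)} - 119443\right)\right) + m = \left(132016 + \left(292 - 119443\right)\right) - 1134 = \left(132016 - 119151\right) - 1134 = 12865 - 1134 = 11731$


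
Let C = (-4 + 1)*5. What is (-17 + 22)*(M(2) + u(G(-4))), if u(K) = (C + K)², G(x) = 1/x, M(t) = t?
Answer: 18765/16 ≈ 1172.8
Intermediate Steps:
C = -15 (C = -3*5 = -15)
u(K) = (-15 + K)²
(-17 + 22)*(M(2) + u(G(-4))) = (-17 + 22)*(2 + (-15 + 1/(-4))²) = 5*(2 + (-15 - ¼)²) = 5*(2 + (-61/4)²) = 5*(2 + 3721/16) = 5*(3753/16) = 18765/16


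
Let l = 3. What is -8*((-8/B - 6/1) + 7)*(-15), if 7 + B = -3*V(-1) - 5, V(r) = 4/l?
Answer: 180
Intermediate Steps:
V(r) = 4/3
B = -16 (B = -7 + (-3*4/3 - 5) = -7 + (-4 - 5) = -7 - 9 = -16)
-8*((-8/B - 6/1) + 7)*(-15) = -8*((-8/(-16) - 6/1) + 7)*(-15) = -8*((-8*(-1/16) - 6*1) + 7)*(-15) = -8*((½ - 6) + 7)*(-15) = -8*(-11/2 + 7)*(-15) = -12*(-15) = -8*(-45/2) = 180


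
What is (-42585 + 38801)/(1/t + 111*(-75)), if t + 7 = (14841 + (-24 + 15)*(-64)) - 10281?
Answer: 4852034/10674731 ≈ 0.45453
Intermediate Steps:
t = 5129 (t = -7 + ((14841 + (-24 + 15)*(-64)) - 10281) = -7 + ((14841 - 9*(-64)) - 10281) = -7 + ((14841 + 576) - 10281) = -7 + (15417 - 10281) = -7 + 5136 = 5129)
(-42585 + 38801)/(1/t + 111*(-75)) = (-42585 + 38801)/(1/5129 + 111*(-75)) = -3784/(1/5129 - 8325) = -3784/(-42698924/5129) = -3784*(-5129/42698924) = 4852034/10674731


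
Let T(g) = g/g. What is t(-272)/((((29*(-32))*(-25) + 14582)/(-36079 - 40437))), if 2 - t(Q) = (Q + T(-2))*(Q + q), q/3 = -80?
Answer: 1769432500/6297 ≈ 2.8100e+5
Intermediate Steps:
T(g) = 1
q = -240 (q = 3*(-80) = -240)
t(Q) = 2 - (1 + Q)*(-240 + Q) (t(Q) = 2 - (Q + 1)*(Q - 240) = 2 - (1 + Q)*(-240 + Q))
t(-272)/((((29*(-32))*(-25) + 14582)/(-36079 - 40437))) = (242 - 1*(-272)**2 + 239*(-272))/((((29*(-32))*(-25) + 14582)/(-36079 - 40437))) = (242 - 1*73984 - 65008)/(((-928*(-25) + 14582)/(-76516))) = (242 - 73984 - 65008)/(((23200 + 14582)*(-1/76516))) = -138750/(37782*(-1/76516)) = -138750/(-18891/38258) = -138750*(-38258/18891) = 1769432500/6297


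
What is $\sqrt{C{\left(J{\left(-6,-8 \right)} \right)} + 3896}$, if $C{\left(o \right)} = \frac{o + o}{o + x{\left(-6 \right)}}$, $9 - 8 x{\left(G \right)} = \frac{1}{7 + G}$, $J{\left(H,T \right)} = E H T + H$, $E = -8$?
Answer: $\frac{2 \sqrt{147462509}}{389} \approx 62.434$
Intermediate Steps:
$J{\left(H,T \right)} = H - 8 H T$ ($J{\left(H,T \right)} = - 8 H T + H = H - 8 H T$)
$x{\left(G \right)} = \frac{9}{8} - \frac{1}{8 \left(7 + G\right)}$
$C{\left(o \right)} = \frac{2 o}{1 + o}$ ($C{\left(o \right)} = \frac{o + o}{o + \frac{62 + 9 \left(-6\right)}{8 \left(7 - 6\right)}} = \frac{2 o}{o + \frac{62 - 54}{8 \cdot 1}} = \frac{2 o}{o + \frac{1}{8} \cdot 1 \cdot 8} = \frac{2 o}{o + 1} = \frac{2 o}{1 + o}$)
$\sqrt{C{\left(J{\left(-6,-8 \right)} \right)} + 3896} = \sqrt{\frac{2 \left(- 6 \left(1 - -64\right)\right)}{1 - 6 \left(1 - -64\right)} + 3896} = \sqrt{\frac{2 \left(- 6 \left(1 + 64\right)\right)}{1 - 6 \left(1 + 64\right)} + 3896} = \sqrt{\frac{2 \left(\left(-6\right) 65\right)}{1 - 390} + 3896} = \sqrt{2 \left(-390\right) \frac{1}{1 - 390} + 3896} = \sqrt{2 \left(-390\right) \frac{1}{-389} + 3896} = \sqrt{2 \left(-390\right) \left(- \frac{1}{389}\right) + 3896} = \sqrt{\frac{780}{389} + 3896} = \sqrt{\frac{1516324}{389}} = \frac{2 \sqrt{147462509}}{389}$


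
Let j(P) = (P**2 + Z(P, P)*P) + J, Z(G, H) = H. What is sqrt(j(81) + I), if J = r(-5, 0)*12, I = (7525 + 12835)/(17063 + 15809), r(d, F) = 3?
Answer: sqrt(222168563603)/4109 ≈ 114.71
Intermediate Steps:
I = 2545/4109 (I = 20360/32872 = 20360*(1/32872) = 2545/4109 ≈ 0.61937)
J = 36 (J = 3*12 = 36)
j(P) = 36 + 2*P**2 (j(P) = (P**2 + P*P) + 36 = (P**2 + P**2) + 36 = 2*P**2 + 36 = 36 + 2*P**2)
sqrt(j(81) + I) = sqrt((36 + 2*81**2) + 2545/4109) = sqrt((36 + 2*6561) + 2545/4109) = sqrt((36 + 13122) + 2545/4109) = sqrt(13158 + 2545/4109) = sqrt(54068767/4109) = sqrt(222168563603)/4109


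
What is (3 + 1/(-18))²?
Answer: 2809/324 ≈ 8.6698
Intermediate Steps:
(3 + 1/(-18))² = (3 - 1/18)² = (53/18)² = 2809/324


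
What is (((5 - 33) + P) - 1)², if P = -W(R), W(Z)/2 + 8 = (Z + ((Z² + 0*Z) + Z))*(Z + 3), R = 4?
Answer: 121801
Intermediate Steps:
W(Z) = -16 + 2*(3 + Z)*(Z² + 2*Z) (W(Z) = -16 + 2*((Z + ((Z² + 0*Z) + Z))*(Z + 3)) = -16 + 2*((Z + ((Z² + 0) + Z))*(3 + Z)) = -16 + 2*((Z + (Z² + Z))*(3 + Z)) = -16 + 2*((Z + (Z + Z²))*(3 + Z)) = -16 + 2*((Z² + 2*Z)*(3 + Z)) = -16 + 2*((3 + Z)*(Z² + 2*Z)) = -16 + 2*(3 + Z)*(Z² + 2*Z))
P = -320 (P = -(-16 + 2*4³ + 10*4² + 12*4) = -(-16 + 2*64 + 10*16 + 48) = -(-16 + 128 + 160 + 48) = -1*320 = -320)
(((5 - 33) + P) - 1)² = (((5 - 33) - 320) - 1)² = ((-28 - 320) - 1)² = (-348 - 1)² = (-349)² = 121801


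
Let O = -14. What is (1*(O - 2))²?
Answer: 256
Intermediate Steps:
(1*(O - 2))² = (1*(-14 - 2))² = (1*(-16))² = (-16)² = 256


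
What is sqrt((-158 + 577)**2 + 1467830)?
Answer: 3*sqrt(182599) ≈ 1281.9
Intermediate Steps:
sqrt((-158 + 577)**2 + 1467830) = sqrt(419**2 + 1467830) = sqrt(175561 + 1467830) = sqrt(1643391) = 3*sqrt(182599)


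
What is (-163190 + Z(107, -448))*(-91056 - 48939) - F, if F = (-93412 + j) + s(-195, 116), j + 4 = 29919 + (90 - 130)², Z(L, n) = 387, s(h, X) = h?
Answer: 22791668077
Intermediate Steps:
j = 31515 (j = -4 + (29919 + (90 - 130)²) = -4 + (29919 + (-40)²) = -4 + (29919 + 1600) = -4 + 31519 = 31515)
F = -62092 (F = (-93412 + 31515) - 195 = -61897 - 195 = -62092)
(-163190 + Z(107, -448))*(-91056 - 48939) - F = (-163190 + 387)*(-91056 - 48939) - 1*(-62092) = -162803*(-139995) + 62092 = 22791605985 + 62092 = 22791668077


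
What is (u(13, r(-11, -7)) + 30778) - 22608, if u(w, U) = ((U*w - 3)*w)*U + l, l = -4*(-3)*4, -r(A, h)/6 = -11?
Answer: 741808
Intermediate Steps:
r(A, h) = 66 (r(A, h) = -6*(-11) = 66)
l = 48 (l = 12*4 = 48)
u(w, U) = 48 + U*w*(-3 + U*w) (u(w, U) = ((U*w - 3)*w)*U + 48 = ((-3 + U*w)*w)*U + 48 = (w*(-3 + U*w))*U + 48 = U*w*(-3 + U*w) + 48 = 48 + U*w*(-3 + U*w))
(u(13, r(-11, -7)) + 30778) - 22608 = ((48 + 66²*13² - 3*66*13) + 30778) - 22608 = ((48 + 4356*169 - 2574) + 30778) - 22608 = ((48 + 736164 - 2574) + 30778) - 22608 = (733638 + 30778) - 22608 = 764416 - 22608 = 741808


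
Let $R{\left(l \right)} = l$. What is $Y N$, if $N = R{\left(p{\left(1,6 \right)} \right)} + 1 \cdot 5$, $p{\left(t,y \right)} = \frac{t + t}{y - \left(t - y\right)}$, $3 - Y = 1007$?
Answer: $- \frac{57228}{11} \approx -5202.5$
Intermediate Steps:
$Y = -1004$ ($Y = 3 - 1007 = -1004$)
$p{\left(t,y \right)} = \frac{2 t}{- t + 2 y}$
$N = \frac{57}{11}$ ($N = 2 \cdot 1 \frac{1}{\left(-1\right) 1 + 2 \cdot 6} + 1 \cdot 5 = 2 \cdot 1 \frac{1}{-1 + 12} + 5 = 2 \cdot 1 \cdot \frac{1}{11} + 5 = \frac{2}{11} + 5 = \frac{57}{11} \approx 5.1818$)
$Y N = \left(-1004\right) \frac{57}{11} = - \frac{57228}{11}$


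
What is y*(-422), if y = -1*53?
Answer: 22366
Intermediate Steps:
y = -53
y*(-422) = -53*(-422) = 22366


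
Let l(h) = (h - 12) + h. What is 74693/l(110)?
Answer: 74693/208 ≈ 359.10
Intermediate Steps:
l(h) = -12 + 2*h (l(h) = (-12 + h) + h = -12 + 2*h)
74693/l(110) = 74693/(-12 + 2*110) = 74693/(-12 + 220) = 74693/208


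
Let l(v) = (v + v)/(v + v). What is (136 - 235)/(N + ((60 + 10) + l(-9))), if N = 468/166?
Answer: -747/557 ≈ -1.3411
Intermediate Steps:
l(v) = 1 (l(v) = (2*v)/((2*v)) = (2*v)*(1/(2*v)) = 1)
N = 234/83 (N = 468*(1/166) = 234/83 ≈ 2.8193)
(136 - 235)/(N + ((60 + 10) + l(-9))) = (136 - 235)/(234/83 + ((60 + 10) + 1)) = -99/(234/83 + (70 + 1)) = -99/(234/83 + 71) = -99/6127/83 = -99*83/6127 = -747/557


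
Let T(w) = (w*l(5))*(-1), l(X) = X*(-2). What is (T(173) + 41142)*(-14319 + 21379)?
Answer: 302676320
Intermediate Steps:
l(X) = -2*X
T(w) = 10*w (T(w) = (w*(-2*5))*(-1) = (w*(-10))*(-1) = -10*w*(-1) = 10*w)
(T(173) + 41142)*(-14319 + 21379) = (10*173 + 41142)*(-14319 + 21379) = (1730 + 41142)*7060 = 42872*7060 = 302676320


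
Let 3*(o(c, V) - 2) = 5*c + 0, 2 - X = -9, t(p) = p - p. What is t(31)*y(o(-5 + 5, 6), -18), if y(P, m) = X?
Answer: 0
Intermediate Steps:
t(p) = 0
X = 11 (X = 2 - 1*(-9) = 2 + 9 = 11)
o(c, V) = 2 + 5*c/3 (o(c, V) = 2 + (5*c + 0)/3 = 2 + (5*c)/3 = 2 + 5*c/3)
y(P, m) = 11
t(31)*y(o(-5 + 5, 6), -18) = 0*11 = 0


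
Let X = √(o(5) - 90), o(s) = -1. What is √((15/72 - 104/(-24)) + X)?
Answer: √(654 + 144*I*√91)/12 ≈ 2.7484 + 1.7355*I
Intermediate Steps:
X = I*√91 (X = √(-1 - 90) = √(-91) = I*√91 ≈ 9.5394*I)
√((15/72 - 104/(-24)) + X) = √((15/72 - 104/(-24)) + I*√91) = √((15*(1/72) - 104*(-1/24)) + I*√91) = √((5/24 + 13/3) + I*√91) = √(109/24 + I*√91)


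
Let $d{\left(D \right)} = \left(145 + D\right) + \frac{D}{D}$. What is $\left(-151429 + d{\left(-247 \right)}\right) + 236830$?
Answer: $85300$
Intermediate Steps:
$d{\left(D \right)} = 146 + D$ ($d{\left(D \right)} = \left(145 + D\right) + 1 = 146 + D$)
$\left(-151429 + d{\left(-247 \right)}\right) + 236830 = \left(-151429 + \left(146 - 247\right)\right) + 236830 = \left(-151429 - 101\right) + 236830 = -151530 + 236830 = 85300$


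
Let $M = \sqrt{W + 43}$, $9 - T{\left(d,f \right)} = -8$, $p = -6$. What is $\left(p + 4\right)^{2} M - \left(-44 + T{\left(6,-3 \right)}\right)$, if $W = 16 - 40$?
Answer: $27 + 4 \sqrt{19} \approx 44.436$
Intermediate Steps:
$T{\left(d,f \right)} = 17$ ($T{\left(d,f \right)} = 9 - -8 = 9 + 8 = 17$)
$W = -24$ ($W = 16 - 40 = -24$)
$M = \sqrt{19}$ ($M = \sqrt{-24 + 43} = \sqrt{19} \approx 4.3589$)
$\left(p + 4\right)^{2} M - \left(-44 + T{\left(6,-3 \right)}\right) = \left(-6 + 4\right)^{2} \sqrt{19} + \left(44 - 17\right) = \left(-2\right)^{2} \sqrt{19} + \left(44 - 17\right) = 4 \sqrt{19} + 27 = 27 + 4 \sqrt{19}$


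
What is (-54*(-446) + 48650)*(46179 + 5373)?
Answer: 3749583168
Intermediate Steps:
(-54*(-446) + 48650)*(46179 + 5373) = (24084 + 48650)*51552 = 72734*51552 = 3749583168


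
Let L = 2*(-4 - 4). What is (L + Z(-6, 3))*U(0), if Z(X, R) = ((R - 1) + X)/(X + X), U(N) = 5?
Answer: -235/3 ≈ -78.333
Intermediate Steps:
L = -16 (L = 2*(-8) = -16)
Z(X, R) = (-1 + R + X)/(2*X) (Z(X, R) = ((-1 + R) + X)/((2*X)) = (-1 + R + X)*(1/(2*X)) = (-1 + R + X)/(2*X))
(L + Z(-6, 3))*U(0) = (-16 + (½)*(-1 + 3 - 6)/(-6))*5 = (-16 + (½)*(-⅙)*(-4))*5 = (-16 + ⅓)*5 = -47/3*5 = -235/3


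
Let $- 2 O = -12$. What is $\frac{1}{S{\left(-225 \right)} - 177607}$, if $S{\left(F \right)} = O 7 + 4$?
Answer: $- \frac{1}{177561} \approx -5.6319 \cdot 10^{-6}$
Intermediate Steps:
$O = 6$ ($O = \left(- \frac{1}{2}\right) \left(-12\right) = 6$)
$S{\left(F \right)} = 46$ ($S{\left(F \right)} = 6 \cdot 7 + 4 = 42 + 4 = 46$)
$\frac{1}{S{\left(-225 \right)} - 177607} = \frac{1}{46 - 177607} = \frac{1}{-177561} = - \frac{1}{177561}$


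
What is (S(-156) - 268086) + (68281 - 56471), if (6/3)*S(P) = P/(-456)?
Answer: -19476963/76 ≈ -2.5628e+5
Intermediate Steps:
S(P) = -P/912 (S(P) = (P/(-456))/2 = (P*(-1/456))/2 = (-P/456)/2 = -P/912)
(S(-156) - 268086) + (68281 - 56471) = (-1/912*(-156) - 268086) + (68281 - 56471) = (13/76 - 268086) + 11810 = -20374523/76 + 11810 = -19476963/76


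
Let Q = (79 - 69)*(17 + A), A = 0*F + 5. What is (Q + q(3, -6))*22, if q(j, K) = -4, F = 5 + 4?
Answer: 4752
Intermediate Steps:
F = 9
A = 5 (A = 0*9 + 5 = 0 + 5 = 5)
Q = 220 (Q = (79 - 69)*(17 + 5) = 10*22 = 220)
(Q + q(3, -6))*22 = (220 - 4)*22 = 216*22 = 4752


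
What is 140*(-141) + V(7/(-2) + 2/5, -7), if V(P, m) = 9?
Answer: -19731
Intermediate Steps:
140*(-141) + V(7/(-2) + 2/5, -7) = 140*(-141) + 9 = -19740 + 9 = -19731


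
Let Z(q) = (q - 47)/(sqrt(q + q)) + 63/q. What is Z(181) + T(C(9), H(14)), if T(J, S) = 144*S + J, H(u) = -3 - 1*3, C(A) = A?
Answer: -154692/181 + 67*sqrt(362)/181 ≈ -847.61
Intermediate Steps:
H(u) = -6 (H(u) = -3 - 3 = -6)
T(J, S) = J + 144*S
Z(q) = 63/q + sqrt(2)*(-47 + q)/(2*sqrt(q)) (Z(q) = (-47 + q)/(sqrt(2*q)) + 63/q = (-47 + q)/((sqrt(2)*sqrt(q))) + 63/q = (-47 + q)*(sqrt(2)/(2*sqrt(q))) + 63/q = sqrt(2)*(-47 + q)/(2*sqrt(q)) + 63/q = 63/q + sqrt(2)*(-47 + q)/(2*sqrt(q)))
Z(181) + T(C(9), H(14)) = (63/181 + sqrt(2)*sqrt(181)/2 - 47*sqrt(2)/(2*sqrt(181))) + (9 + 144*(-6)) = (63*(1/181) + sqrt(362)/2 - 47*sqrt(2)*sqrt(181)/181/2) + (9 - 864) = (63/181 + sqrt(362)/2 - 47*sqrt(362)/362) - 855 = (63/181 + 67*sqrt(362)/181) - 855 = -154692/181 + 67*sqrt(362)/181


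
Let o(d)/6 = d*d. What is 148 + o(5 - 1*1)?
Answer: 244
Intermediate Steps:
o(d) = 6*d² (o(d) = 6*(d*d) = 6*d²)
148 + o(5 - 1*1) = 148 + 6*(5 - 1*1)² = 148 + 6*(5 - 1)² = 148 + 6*4² = 148 + 6*16 = 148 + 96 = 244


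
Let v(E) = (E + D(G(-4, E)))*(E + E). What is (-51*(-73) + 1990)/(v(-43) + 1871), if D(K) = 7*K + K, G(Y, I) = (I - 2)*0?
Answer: 5713/5569 ≈ 1.0259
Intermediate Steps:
G(Y, I) = 0 (G(Y, I) = (-2 + I)*0 = 0)
D(K) = 8*K
v(E) = 2*E**2 (v(E) = (E + 8*0)*(E + E) = (E + 0)*(2*E) = E*(2*E) = 2*E**2)
(-51*(-73) + 1990)/(v(-43) + 1871) = (-51*(-73) + 1990)/(2*(-43)**2 + 1871) = (3723 + 1990)/(2*1849 + 1871) = 5713/(3698 + 1871) = 5713/5569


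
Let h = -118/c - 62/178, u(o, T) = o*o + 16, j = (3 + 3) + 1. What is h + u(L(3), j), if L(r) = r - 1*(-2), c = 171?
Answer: 608176/15219 ≈ 39.962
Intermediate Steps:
L(r) = 2 + r (L(r) = r + 2 = 2 + r)
j = 7 (j = 6 + 1 = 7)
u(o, T) = 16 + o² (u(o, T) = o² + 16 = 16 + o²)
h = -15803/15219 (h = -118/171 - 62/178 = -118*1/171 - 62*1/178 = -118/171 - 31/89 = -15803/15219 ≈ -1.0384)
h + u(L(3), j) = -15803/15219 + (16 + (2 + 3)²) = -15803/15219 + (16 + 5²) = -15803/15219 + (16 + 25) = -15803/15219 + 41 = 608176/15219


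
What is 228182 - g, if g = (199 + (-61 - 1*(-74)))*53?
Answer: 216946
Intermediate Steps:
g = 11236 (g = (199 + (-61 + 74))*53 = (199 + 13)*53 = 212*53 = 11236)
228182 - g = 228182 - 1*11236 = 228182 - 11236 = 216946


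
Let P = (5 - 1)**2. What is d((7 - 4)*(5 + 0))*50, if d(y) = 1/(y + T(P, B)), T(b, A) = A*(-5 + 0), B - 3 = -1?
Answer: 10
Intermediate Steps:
B = 2 (B = 3 - 1 = 2)
P = 16 (P = 4**2 = 16)
T(b, A) = -5*A (T(b, A) = A*(-5) = -5*A)
d(y) = 1/(-10 + y) (d(y) = 1/(y - 5*2) = 1/(y - 10) = 1/(-10 + y))
d((7 - 4)*(5 + 0))*50 = 50/(-10 + (7 - 4)*(5 + 0)) = 50/(-10 + 3*5) = 50/(-10 + 15) = 50/5 = (1/5)*50 = 10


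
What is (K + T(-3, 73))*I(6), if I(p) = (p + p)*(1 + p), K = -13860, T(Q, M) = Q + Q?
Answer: -1164744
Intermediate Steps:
T(Q, M) = 2*Q
I(p) = 2*p*(1 + p) (I(p) = (2*p)*(1 + p) = 2*p*(1 + p))
(K + T(-3, 73))*I(6) = (-13860 + 2*(-3))*(2*6*(1 + 6)) = (-13860 - 6)*(2*6*7) = -13866*84 = -1164744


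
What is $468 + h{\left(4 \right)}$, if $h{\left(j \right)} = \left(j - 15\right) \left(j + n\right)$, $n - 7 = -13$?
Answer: $490$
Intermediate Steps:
$n = -6$ ($n = 7 - 13 = -6$)
$h{\left(j \right)} = \left(-15 + j\right) \left(-6 + j\right)$ ($h{\left(j \right)} = \left(j - 15\right) \left(j - 6\right) = \left(-15 + j\right) \left(-6 + j\right)$)
$468 + h{\left(4 \right)} = 468 + \left(90 + 4^{2} - 84\right) = 468 + \left(90 + 16 - 84\right) = 468 + 22 = 490$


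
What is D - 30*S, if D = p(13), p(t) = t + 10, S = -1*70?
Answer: 2123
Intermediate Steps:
S = -70
p(t) = 10 + t
D = 23 (D = 10 + 13 = 23)
D - 30*S = 23 - 30*(-70) = 23 + 2100 = 2123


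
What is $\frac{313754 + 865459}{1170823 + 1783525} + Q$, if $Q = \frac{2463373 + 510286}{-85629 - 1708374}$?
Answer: $- \frac{6669711859693}{5300109175044} \approx -1.2584$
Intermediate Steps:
$Q = - \frac{2973659}{1794003}$ ($Q = \frac{2973659}{-1794003} = 2973659 \left(- \frac{1}{1794003}\right) = - \frac{2973659}{1794003} \approx -1.6576$)
$\frac{313754 + 865459}{1170823 + 1783525} + Q = \frac{313754 + 865459}{1170823 + 1783525} - \frac{2973659}{1794003} = \frac{1179213}{2954348} - \frac{2973659}{1794003} = - \frac{6669711859693}{5300109175044}$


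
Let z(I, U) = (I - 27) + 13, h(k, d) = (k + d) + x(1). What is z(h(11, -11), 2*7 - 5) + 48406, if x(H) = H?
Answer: 48393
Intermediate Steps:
h(k, d) = 1 + d + k (h(k, d) = (k + d) + 1 = (d + k) + 1 = 1 + d + k)
z(I, U) = -14 + I (z(I, U) = (-27 + I) + 13 = -14 + I)
z(h(11, -11), 2*7 - 5) + 48406 = (-14 + (1 - 11 + 11)) + 48406 = (-14 + 1) + 48406 = -13 + 48406 = 48393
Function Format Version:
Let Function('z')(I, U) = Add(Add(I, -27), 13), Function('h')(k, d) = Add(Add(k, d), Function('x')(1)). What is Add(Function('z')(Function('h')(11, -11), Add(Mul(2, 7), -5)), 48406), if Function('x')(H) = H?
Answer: 48393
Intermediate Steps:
Function('h')(k, d) = Add(1, d, k) (Function('h')(k, d) = Add(Add(k, d), 1) = Add(Add(d, k), 1) = Add(1, d, k))
Function('z')(I, U) = Add(-14, I) (Function('z')(I, U) = Add(Add(-27, I), 13) = Add(-14, I))
Add(Function('z')(Function('h')(11, -11), Add(Mul(2, 7), -5)), 48406) = Add(Add(-14, Add(1, -11, 11)), 48406) = Add(Add(-14, 1), 48406) = Add(-13, 48406) = 48393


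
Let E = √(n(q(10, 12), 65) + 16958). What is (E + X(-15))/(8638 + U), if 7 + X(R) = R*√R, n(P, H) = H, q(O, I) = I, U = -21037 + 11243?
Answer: 7/1156 - √17023/1156 + 15*I*√15/1156 ≈ -0.10681 + 0.050255*I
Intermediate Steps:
U = -9794
E = √17023 (E = √(65 + 16958) = √17023 ≈ 130.47)
X(R) = -7 + R^(3/2) (X(R) = -7 + R*√R = -7 + R^(3/2))
(E + X(-15))/(8638 + U) = (√17023 + (-7 + (-15)^(3/2)))/(8638 - 9794) = (√17023 + (-7 - 15*I*√15))/(-1156) = (-7 + √17023 - 15*I*√15)*(-1/1156) = 7/1156 - √17023/1156 + 15*I*√15/1156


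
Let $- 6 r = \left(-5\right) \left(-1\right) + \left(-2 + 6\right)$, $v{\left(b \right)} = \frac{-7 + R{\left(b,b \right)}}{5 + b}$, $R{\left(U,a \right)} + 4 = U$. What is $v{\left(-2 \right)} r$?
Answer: $\frac{13}{2} \approx 6.5$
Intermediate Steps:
$R{\left(U,a \right)} = -4 + U$
$v{\left(b \right)} = \frac{-11 + b}{5 + b}$ ($v{\left(b \right)} = \frac{-7 + \left(-4 + b\right)}{5 + b} = \frac{-11 + b}{5 + b}$)
$r = - \frac{3}{2}$ ($r = - \frac{\left(-5\right) \left(-1\right) + \left(-2 + 6\right)}{6} = - \frac{5 + 4}{6} = \left(- \frac{1}{6}\right) 9 = - \frac{3}{2} \approx -1.5$)
$v{\left(-2 \right)} r = \frac{-11 - 2}{5 - 2} \left(- \frac{3}{2}\right) = \frac{1}{3} \left(-13\right) \left(- \frac{3}{2}\right) = \left(- \frac{13}{3}\right) \left(- \frac{3}{2}\right) = \frac{13}{2}$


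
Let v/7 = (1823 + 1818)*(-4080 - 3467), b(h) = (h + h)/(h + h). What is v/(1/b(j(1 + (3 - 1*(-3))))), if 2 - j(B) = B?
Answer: -192350389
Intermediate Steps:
j(B) = 2 - B
b(h) = 1 (b(h) = (2*h)/((2*h)) = (2*h)*(1/(2*h)) = 1)
v = -192350389 (v = 7*((1823 + 1818)*(-4080 - 3467)) = 7*(3641*(-7547)) = 7*(-27478627) = -192350389)
v/(1/b(j(1 + (3 - 1*(-3))))) = -192350389/(1/1) = -192350389/1 = -192350389*1 = -192350389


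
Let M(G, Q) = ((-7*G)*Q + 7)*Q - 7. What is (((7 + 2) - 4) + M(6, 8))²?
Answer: 6937956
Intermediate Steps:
M(G, Q) = -7 + Q*(7 - 7*G*Q) (M(G, Q) = (-7*G*Q + 7)*Q - 7 = (7 - 7*G*Q)*Q - 7 = Q*(7 - 7*G*Q) - 7 = -7 + Q*(7 - 7*G*Q))
(((7 + 2) - 4) + M(6, 8))² = (((7 + 2) - 4) + (-7 + 7*8 - 7*6*8²))² = ((9 - 4) + (-7 + 56 - 7*6*64))² = (5 + (-7 + 56 - 2688))² = (5 - 2639)² = (-2634)² = 6937956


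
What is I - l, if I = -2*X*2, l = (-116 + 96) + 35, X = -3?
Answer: -3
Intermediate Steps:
l = 15 (l = -20 + 35 = 15)
I = 12 (I = -2*(-3)*2 = 6*2 = 12)
I - l = 12 - 1*15 = 12 - 15 = -3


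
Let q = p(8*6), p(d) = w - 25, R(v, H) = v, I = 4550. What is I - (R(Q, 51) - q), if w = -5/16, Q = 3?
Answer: 72347/16 ≈ 4521.7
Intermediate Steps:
w = -5/16 (w = -5*1/16 = -5/16 ≈ -0.31250)
p(d) = -405/16 (p(d) = -5/16 - 25 = -405/16)
q = -405/16 ≈ -25.313
I - (R(Q, 51) - q) = 4550 - (3 - 1*(-405/16)) = 4550 - (3 + 405/16) = 4550 - 1*453/16 = 4550 - 453/16 = 72347/16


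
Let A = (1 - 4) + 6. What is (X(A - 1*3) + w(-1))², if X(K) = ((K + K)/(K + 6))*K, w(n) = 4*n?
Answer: 16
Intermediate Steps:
A = 3 (A = -3 + 6 = 3)
X(K) = 2*K²/(6 + K) (X(K) = ((2*K)/(6 + K))*K = (2*K/(6 + K))*K = 2*K²/(6 + K))
(X(A - 1*3) + w(-1))² = (2*(3 - 1*3)²/(6 + (3 - 1*3)) + 4*(-1))² = (2*(3 - 3)²/(6 + (3 - 3)) - 4)² = (2*0²/(6 + 0) - 4)² = (2*0/6 - 4)² = (2*0*(⅙) - 4)² = (0 - 4)² = (-4)² = 16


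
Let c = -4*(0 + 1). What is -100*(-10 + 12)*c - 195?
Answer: 605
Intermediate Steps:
c = -4 (c = -4*1 = -4)
-100*(-10 + 12)*c - 195 = -100*(-10 + 12)*(-4) - 195 = -200*(-4) - 195 = -100*(-8) - 195 = 800 - 195 = 605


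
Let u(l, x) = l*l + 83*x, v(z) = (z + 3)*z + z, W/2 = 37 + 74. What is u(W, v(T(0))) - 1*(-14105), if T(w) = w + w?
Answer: 63389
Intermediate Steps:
T(w) = 2*w
W = 222 (W = 2*(37 + 74) = 2*111 = 222)
v(z) = z + z*(3 + z) (v(z) = (3 + z)*z + z = z*(3 + z) + z = z + z*(3 + z))
u(l, x) = l² + 83*x
u(W, v(T(0))) - 1*(-14105) = (222² + 83*((2*0)*(4 + 2*0))) - 1*(-14105) = (49284 + 83*(0*(4 + 0))) + 14105 = (49284 + 83*(0*4)) + 14105 = (49284 + 83*0) + 14105 = (49284 + 0) + 14105 = 49284 + 14105 = 63389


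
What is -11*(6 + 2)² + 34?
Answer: -670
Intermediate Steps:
-11*(6 + 2)² + 34 = -11*8² + 34 = -11*64 + 34 = -704 + 34 = -670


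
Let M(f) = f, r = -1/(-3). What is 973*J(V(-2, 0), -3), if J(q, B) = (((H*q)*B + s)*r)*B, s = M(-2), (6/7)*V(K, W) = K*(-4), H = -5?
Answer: -134274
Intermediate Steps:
r = ⅓ (r = -1*(-⅓) = ⅓ ≈ 0.33333)
V(K, W) = -14*K/3 (V(K, W) = 7*(K*(-4))/6 = 7*(-4*K)/6 = -14*K/3)
s = -2
J(q, B) = B*(-⅔ - 5*B*q/3) (J(q, B) = (((-5*q)*B - 2)*(⅓))*B = ((-5*B*q - 2)*(⅓))*B = ((-2 - 5*B*q)*(⅓))*B = (-⅔ - 5*B*q/3)*B = B*(-⅔ - 5*B*q/3))
973*J(V(-2, 0), -3) = 973*((⅓)*(-3)*(-2 - 5*(-3)*(-14/3*(-2)))) = 973*((⅓)*(-3)*(-2 - 5*(-3)*28/3)) = 973*((⅓)*(-3)*(-2 + 140)) = 973*((⅓)*(-3)*138) = 973*(-138) = -134274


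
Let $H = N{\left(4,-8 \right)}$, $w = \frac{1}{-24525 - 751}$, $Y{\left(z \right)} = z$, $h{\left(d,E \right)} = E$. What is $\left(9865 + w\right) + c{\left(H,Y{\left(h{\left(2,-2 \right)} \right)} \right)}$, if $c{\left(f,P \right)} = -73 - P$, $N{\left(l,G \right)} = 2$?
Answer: $\frac{247553143}{25276} \approx 9794.0$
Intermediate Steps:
$w = - \frac{1}{25276}$ ($w = \frac{1}{-25276} = - \frac{1}{25276} \approx -3.9563 \cdot 10^{-5}$)
$H = 2$
$\left(9865 + w\right) + c{\left(H,Y{\left(h{\left(2,-2 \right)} \right)} \right)} = \left(9865 - \frac{1}{25276}\right) - 71 = \frac{249347739}{25276} + \left(-73 + 2\right) = \frac{249347739}{25276} - 71 = \frac{247553143}{25276}$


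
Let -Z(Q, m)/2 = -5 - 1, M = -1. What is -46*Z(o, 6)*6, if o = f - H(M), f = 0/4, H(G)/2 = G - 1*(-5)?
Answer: -3312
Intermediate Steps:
H(G) = 10 + 2*G (H(G) = 2*(G - 1*(-5)) = 2*(G + 5) = 2*(5 + G) = 10 + 2*G)
f = 0 (f = 0*(¼) = 0)
o = -8 (o = 0 - (10 + 2*(-1)) = 0 - (10 - 2) = 0 - 1*8 = 0 - 8 = -8)
Z(Q, m) = 12 (Z(Q, m) = -2*(-5 - 1) = -2*(-6) = 12)
-46*Z(o, 6)*6 = -46*12*6 = -552*6 = -3312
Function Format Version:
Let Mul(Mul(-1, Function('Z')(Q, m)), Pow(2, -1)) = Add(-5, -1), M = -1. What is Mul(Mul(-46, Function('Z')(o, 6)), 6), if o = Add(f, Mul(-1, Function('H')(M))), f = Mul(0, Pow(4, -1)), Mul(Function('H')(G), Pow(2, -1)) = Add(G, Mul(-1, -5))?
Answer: -3312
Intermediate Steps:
Function('H')(G) = Add(10, Mul(2, G)) (Function('H')(G) = Mul(2, Add(G, Mul(-1, -5))) = Mul(2, Add(G, 5)) = Mul(2, Add(5, G)) = Add(10, Mul(2, G)))
f = 0 (f = Mul(0, Rational(1, 4)) = 0)
o = -8 (o = Add(0, Mul(-1, Add(10, Mul(2, -1)))) = Add(0, Mul(-1, Add(10, -2))) = Add(0, Mul(-1, 8)) = Add(0, -8) = -8)
Function('Z')(Q, m) = 12 (Function('Z')(Q, m) = Mul(-2, Add(-5, -1)) = Mul(-2, -6) = 12)
Mul(Mul(-46, Function('Z')(o, 6)), 6) = Mul(Mul(-46, 12), 6) = Mul(-552, 6) = -3312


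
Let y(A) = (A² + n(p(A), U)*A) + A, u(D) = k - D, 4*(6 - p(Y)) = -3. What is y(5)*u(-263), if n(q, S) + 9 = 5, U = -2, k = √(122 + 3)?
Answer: 2630 + 50*√5 ≈ 2741.8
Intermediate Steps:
k = 5*√5 (k = √125 = 5*√5 ≈ 11.180)
p(Y) = 27/4 (p(Y) = 6 - ¼*(-3) = 6 + ¾ = 27/4)
n(q, S) = -4 (n(q, S) = -9 + 5 = -4)
u(D) = -D + 5*√5 (u(D) = 5*√5 - D = -D + 5*√5)
y(A) = A² - 3*A (y(A) = (A² - 4*A) + A = A² - 3*A)
y(5)*u(-263) = (5*(-3 + 5))*(-1*(-263) + 5*√5) = (5*2)*(263 + 5*√5) = 10*(263 + 5*√5) = 2630 + 50*√5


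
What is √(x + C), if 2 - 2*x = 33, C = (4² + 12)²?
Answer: √3074/2 ≈ 27.722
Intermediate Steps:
C = 784 (C = (16 + 12)² = 28² = 784)
x = -31/2 (x = 1 - ½*33 = 1 - 33/2 = -31/2 ≈ -15.500)
√(x + C) = √(-31/2 + 784) = √(1537/2) = √3074/2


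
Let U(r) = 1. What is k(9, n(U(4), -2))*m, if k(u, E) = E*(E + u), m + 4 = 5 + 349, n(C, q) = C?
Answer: 3500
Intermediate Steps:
m = 350 (m = -4 + (5 + 349) = -4 + 354 = 350)
k(9, n(U(4), -2))*m = (1*(1 + 9))*350 = (1*10)*350 = 10*350 = 3500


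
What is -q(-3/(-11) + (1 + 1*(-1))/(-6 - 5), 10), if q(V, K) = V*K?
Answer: -30/11 ≈ -2.7273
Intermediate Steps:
q(V, K) = K*V
-q(-3/(-11) + (1 + 1*(-1))/(-6 - 5), 10) = -10*(-3/(-11) + (1 + 1*(-1))/(-6 - 5)) = -10*(-3*(-1/11) + (1 - 1)/(-11)) = -10*(3/11 + 0*(-1/11)) = -10*(3/11 + 0) = -10*3/11 = -1*30/11 = -30/11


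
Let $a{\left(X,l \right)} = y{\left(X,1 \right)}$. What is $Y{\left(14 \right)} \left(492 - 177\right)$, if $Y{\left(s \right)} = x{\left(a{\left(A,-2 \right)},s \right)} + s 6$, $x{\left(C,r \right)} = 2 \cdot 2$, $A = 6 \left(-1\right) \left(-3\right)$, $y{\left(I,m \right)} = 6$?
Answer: $27720$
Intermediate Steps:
$A = 18$ ($A = \left(-6\right) \left(-3\right) = 18$)
$a{\left(X,l \right)} = 6$
$x{\left(C,r \right)} = 4$
$Y{\left(s \right)} = 4 + 6 s$ ($Y{\left(s \right)} = 4 + s 6 = 4 + 6 s$)
$Y{\left(14 \right)} \left(492 - 177\right) = \left(4 + 6 \cdot 14\right) \left(492 - 177\right) = \left(4 + 84\right) 315 = 88 \cdot 315 = 27720$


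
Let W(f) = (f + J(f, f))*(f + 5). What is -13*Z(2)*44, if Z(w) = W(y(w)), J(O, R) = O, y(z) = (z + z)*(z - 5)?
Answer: -96096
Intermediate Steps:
y(z) = 2*z*(-5 + z) (y(z) = (2*z)*(-5 + z) = 2*z*(-5 + z))
W(f) = 2*f*(5 + f) (W(f) = (f + f)*(f + 5) = (2*f)*(5 + f) = 2*f*(5 + f))
Z(w) = 4*w*(-5 + w)*(5 + 2*w*(-5 + w)) (Z(w) = 2*(2*w*(-5 + w))*(5 + 2*w*(-5 + w)) = 4*w*(-5 + w)*(5 + 2*w*(-5 + w)))
-13*Z(2)*44 = -52*2*(-5 + 2)*(5 + 2*2*(-5 + 2))*44 = -52*2*(-3)*(5 + 2*2*(-3))*44 = -52*2*(-3)*(5 - 12)*44 = -52*2*(-3)*(-7)*44 = -13*168*44 = -2184*44 = -96096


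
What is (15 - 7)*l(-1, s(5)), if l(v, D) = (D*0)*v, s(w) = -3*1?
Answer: 0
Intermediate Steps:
s(w) = -3
l(v, D) = 0 (l(v, D) = 0*v = 0)
(15 - 7)*l(-1, s(5)) = (15 - 7)*0 = 8*0 = 0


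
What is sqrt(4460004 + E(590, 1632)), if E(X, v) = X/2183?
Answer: sqrt(6105745846)/37 ≈ 2111.9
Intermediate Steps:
E(X, v) = X/2183 (E(X, v) = X*(1/2183) = X/2183)
sqrt(4460004 + E(590, 1632)) = sqrt(4460004 + (1/2183)*590) = sqrt(4460004 + 10/37) = sqrt(165020158/37) = sqrt(6105745846)/37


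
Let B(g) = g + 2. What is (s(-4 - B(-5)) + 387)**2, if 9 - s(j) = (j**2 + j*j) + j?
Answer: 156025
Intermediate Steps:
B(g) = 2 + g
s(j) = 9 - j - 2*j**2 (s(j) = 9 - ((j**2 + j*j) + j) = 9 - ((j**2 + j**2) + j) = 9 - (2*j**2 + j) = 9 - (j + 2*j**2) = 9 + (-j - 2*j**2) = 9 - j - 2*j**2)
(s(-4 - B(-5)) + 387)**2 = ((9 - (-4 - (2 - 5)) - 2*(-4 - (2 - 5))**2) + 387)**2 = ((9 - (-4 - 1*(-3)) - 2*(-4 - 1*(-3))**2) + 387)**2 = ((9 - (-4 + 3) - 2*(-4 + 3)**2) + 387)**2 = ((9 - 1*(-1) - 2*(-1)**2) + 387)**2 = ((9 + 1 - 2*1) + 387)**2 = ((9 + 1 - 2) + 387)**2 = (8 + 387)**2 = 395**2 = 156025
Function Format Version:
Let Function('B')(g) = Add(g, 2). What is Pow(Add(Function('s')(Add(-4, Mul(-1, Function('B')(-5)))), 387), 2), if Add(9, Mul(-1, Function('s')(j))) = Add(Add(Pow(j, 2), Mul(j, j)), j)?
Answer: 156025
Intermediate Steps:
Function('B')(g) = Add(2, g)
Function('s')(j) = Add(9, Mul(-1, j), Mul(-2, Pow(j, 2))) (Function('s')(j) = Add(9, Mul(-1, Add(Add(Pow(j, 2), Mul(j, j)), j))) = Add(9, Mul(-1, Add(Add(Pow(j, 2), Pow(j, 2)), j))) = Add(9, Mul(-1, Add(Mul(2, Pow(j, 2)), j))) = Add(9, Mul(-1, Add(j, Mul(2, Pow(j, 2))))) = Add(9, Add(Mul(-1, j), Mul(-2, Pow(j, 2)))) = Add(9, Mul(-1, j), Mul(-2, Pow(j, 2))))
Pow(Add(Function('s')(Add(-4, Mul(-1, Function('B')(-5)))), 387), 2) = Pow(Add(Add(9, Mul(-1, Add(-4, Mul(-1, Add(2, -5)))), Mul(-2, Pow(Add(-4, Mul(-1, Add(2, -5))), 2))), 387), 2) = Pow(Add(Add(9, Mul(-1, Add(-4, Mul(-1, -3))), Mul(-2, Pow(Add(-4, Mul(-1, -3)), 2))), 387), 2) = Pow(Add(Add(9, Mul(-1, Add(-4, 3)), Mul(-2, Pow(Add(-4, 3), 2))), 387), 2) = Pow(Add(Add(9, Mul(-1, -1), Mul(-2, Pow(-1, 2))), 387), 2) = Pow(Add(Add(9, 1, Mul(-2, 1)), 387), 2) = Pow(Add(Add(9, 1, -2), 387), 2) = Pow(Add(8, 387), 2) = Pow(395, 2) = 156025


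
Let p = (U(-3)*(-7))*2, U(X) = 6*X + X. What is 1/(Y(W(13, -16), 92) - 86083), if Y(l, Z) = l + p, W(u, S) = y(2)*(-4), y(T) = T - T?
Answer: -1/85789 ≈ -1.1657e-5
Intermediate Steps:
y(T) = 0
U(X) = 7*X
W(u, S) = 0 (W(u, S) = 0*(-4) = 0)
p = 294 (p = ((7*(-3))*(-7))*2 = -21*(-7)*2 = 147*2 = 294)
Y(l, Z) = 294 + l (Y(l, Z) = l + 294 = 294 + l)
1/(Y(W(13, -16), 92) - 86083) = 1/((294 + 0) - 86083) = 1/(294 - 86083) = 1/(-85789) = -1/85789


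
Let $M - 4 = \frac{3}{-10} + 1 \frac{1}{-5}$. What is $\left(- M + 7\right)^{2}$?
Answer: $\frac{49}{4} \approx 12.25$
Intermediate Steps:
$M = \frac{7}{2}$ ($M = 4 + \left(\frac{3}{-10} + 1 \frac{1}{-5}\right) = 4 + \left(3 \left(- \frac{1}{10}\right) + 1 \left(- \frac{1}{5}\right)\right) = 4 - \frac{1}{2} = \frac{7}{2} \approx 3.5$)
$\left(- M + 7\right)^{2} = \left(\left(-1\right) \frac{7}{2} + 7\right)^{2} = \left(- \frac{7}{2} + 7\right)^{2} = \left(\frac{7}{2}\right)^{2} = \frac{49}{4}$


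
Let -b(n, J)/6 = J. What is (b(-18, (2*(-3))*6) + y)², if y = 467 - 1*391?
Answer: 85264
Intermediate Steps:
b(n, J) = -6*J
y = 76 (y = 467 - 391 = 76)
(b(-18, (2*(-3))*6) + y)² = (-6*2*(-3)*6 + 76)² = (-(-36)*6 + 76)² = (-6*(-36) + 76)² = (216 + 76)² = 292² = 85264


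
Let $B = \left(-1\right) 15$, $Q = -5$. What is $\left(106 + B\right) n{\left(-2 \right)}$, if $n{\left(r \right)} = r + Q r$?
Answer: $728$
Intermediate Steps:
$n{\left(r \right)} = - 4 r$ ($n{\left(r \right)} = r - 5 r = - 4 r$)
$B = -15$
$\left(106 + B\right) n{\left(-2 \right)} = \left(106 - 15\right) \left(\left(-4\right) \left(-2\right)\right) = 91 \cdot 8 = 728$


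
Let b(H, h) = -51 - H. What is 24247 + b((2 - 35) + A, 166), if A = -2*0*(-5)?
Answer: 24229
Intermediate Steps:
A = 0 (A = 0*(-5) = 0)
24247 + b((2 - 35) + A, 166) = 24247 + (-51 - ((2 - 35) + 0)) = 24247 + (-51 - (-33 + 0)) = 24247 + (-51 - 1*(-33)) = 24247 + (-51 + 33) = 24247 - 18 = 24229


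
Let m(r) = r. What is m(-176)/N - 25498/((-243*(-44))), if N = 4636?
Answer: -1364665/563274 ≈ -2.4227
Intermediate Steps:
m(-176)/N - 25498/((-243*(-44))) = -176/4636 - 25498/((-243*(-44))) = -176*1/4636 - 25498/10692 = -44/1159 - 25498*1/10692 = -44/1159 - 1159/486 = -1364665/563274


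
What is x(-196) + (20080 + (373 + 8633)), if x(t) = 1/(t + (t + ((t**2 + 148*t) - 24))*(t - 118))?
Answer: 83919741607/2885228 ≈ 29086.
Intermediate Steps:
x(t) = 1/(t + (-118 + t)*(-24 + t**2 + 149*t)) (x(t) = 1/(t + (t + (-24 + t**2 + 148*t))*(-118 + t)) = 1/(t + (-24 + t**2 + 149*t)*(-118 + t)) = 1/(t + (-118 + t)*(-24 + t**2 + 149*t)))
x(-196) + (20080 + (373 + 8633)) = 1/(2832 + (-196)**3 - 17605*(-196) + 31*(-196)**2) + (20080 + (373 + 8633)) = 1/(2832 - 7529536 + 3450580 + 31*38416) + (20080 + 9006) = 1/(2832 - 7529536 + 3450580 + 1190896) + 29086 = 1/(-2885228) + 29086 = -1/2885228 + 29086 = 83919741607/2885228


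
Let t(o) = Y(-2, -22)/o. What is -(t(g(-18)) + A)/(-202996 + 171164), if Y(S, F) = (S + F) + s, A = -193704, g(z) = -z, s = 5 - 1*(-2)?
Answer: -3486689/572976 ≈ -6.0852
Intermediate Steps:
s = 7 (s = 5 + 2 = 7)
Y(S, F) = 7 + F + S (Y(S, F) = (S + F) + 7 = (F + S) + 7 = 7 + F + S)
t(o) = -17/o (t(o) = (7 - 22 - 2)/o = -17/o)
-(t(g(-18)) + A)/(-202996 + 171164) = -(-17/((-1*(-18))) - 193704)/(-202996 + 171164) = -(-17/18 - 193704)/(-31832) = -(-17*1/18 - 193704)*(-1)/31832 = -(-17/18 - 193704)*(-1)/31832 = -(-3486689)*(-1)/(18*31832) = -1*3486689/572976 = -3486689/572976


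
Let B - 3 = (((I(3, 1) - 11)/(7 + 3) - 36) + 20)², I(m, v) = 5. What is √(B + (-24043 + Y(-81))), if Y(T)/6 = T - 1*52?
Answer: 171*I*√21/5 ≈ 156.72*I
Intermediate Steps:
Y(T) = -312 + 6*T (Y(T) = 6*(T - 1*52) = 6*(T - 52) = 6*(-52 + T) = -312 + 6*T)
B = 6964/25 (B = 3 + (((5 - 11)/(7 + 3) - 36) + 20)² = 3 + ((-6/10 - 36) + 20)² = 3 + ((-6*⅒ - 36) + 20)² = 3 + ((-⅗ - 36) + 20)² = 3 + (-183/5 + 20)² = 3 + (-83/5)² = 3 + 6889/25 = 6964/25 ≈ 278.56)
√(B + (-24043 + Y(-81))) = √(6964/25 + (-24043 + (-312 + 6*(-81)))) = √(6964/25 + (-24043 + (-312 - 486))) = √(6964/25 + (-24043 - 798)) = √(6964/25 - 24841) = √(-614061/25) = 171*I*√21/5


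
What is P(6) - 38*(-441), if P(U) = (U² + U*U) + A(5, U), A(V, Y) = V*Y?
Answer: 16860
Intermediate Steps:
P(U) = 2*U² + 5*U (P(U) = (U² + U*U) + 5*U = (U² + U²) + 5*U = 2*U² + 5*U)
P(6) - 38*(-441) = 6*(5 + 2*6) - 38*(-441) = 6*(5 + 12) + 16758 = 6*17 + 16758 = 102 + 16758 = 16860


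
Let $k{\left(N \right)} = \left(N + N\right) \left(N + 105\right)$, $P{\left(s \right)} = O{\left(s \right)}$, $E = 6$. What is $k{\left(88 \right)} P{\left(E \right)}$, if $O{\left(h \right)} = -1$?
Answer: $-33968$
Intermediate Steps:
$P{\left(s \right)} = -1$
$k{\left(N \right)} = 2 N \left(105 + N\right)$
$k{\left(88 \right)} P{\left(E \right)} = 2 \cdot 88 \left(105 + 88\right) \left(-1\right) = 2 \cdot 88 \cdot 193 \left(-1\right) = 33968 \left(-1\right) = -33968$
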